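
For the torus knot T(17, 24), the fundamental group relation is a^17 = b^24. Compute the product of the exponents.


The relation is a^17 = b^24.
Product of exponents = 17 * 24
= 408

408


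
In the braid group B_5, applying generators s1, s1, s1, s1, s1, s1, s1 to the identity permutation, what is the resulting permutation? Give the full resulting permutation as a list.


Starting with identity [1, 2, 3, 4, 5].
Apply generators in sequence:
  After s1: [2, 1, 3, 4, 5]
  After s1: [1, 2, 3, 4, 5]
  After s1: [2, 1, 3, 4, 5]
  After s1: [1, 2, 3, 4, 5]
  After s1: [2, 1, 3, 4, 5]
  After s1: [1, 2, 3, 4, 5]
  After s1: [2, 1, 3, 4, 5]
Final permutation: [2, 1, 3, 4, 5]

[2, 1, 3, 4, 5]


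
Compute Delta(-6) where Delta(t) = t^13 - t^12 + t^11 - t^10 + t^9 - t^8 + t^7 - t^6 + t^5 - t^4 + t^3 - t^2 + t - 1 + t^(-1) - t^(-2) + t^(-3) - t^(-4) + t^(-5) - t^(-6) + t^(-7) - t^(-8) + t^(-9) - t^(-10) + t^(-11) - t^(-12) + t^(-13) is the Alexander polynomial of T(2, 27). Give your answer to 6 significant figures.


Substituting t = -6 into Delta(t) = t^13 - t^12 + t^11 - t^10 + t^9 - t^8 + t^7 - t^6 + t^5 - t^4 + t^3 - t^2 + t - 1 + t^(-1) - t^(-2) + t^(-3) - t^(-4) + t^(-5) - t^(-6) + t^(-7) - t^(-8) + t^(-9) - t^(-10) + t^(-11) - t^(-12) + t^(-13):
Term values: (-13060694016) + (-2176782336) + (-362797056) + (-60466176) + (-10077696) + (-1679616) + (-279936) + (-46656) + (-7776) + (-1296) + (-216) + (-36) + (-6) + (-1) + (-0.166667) + (-0.0277778) + (-0.00462963) + (-0.000771605) + (-0.000128601) + (-2.14335e-05) + (-3.57225e-06) + (-5.95374e-07) + (-9.9229e-08) + (-1.65382e-08) + (-2.75636e-09) + (-4.59394e-10) + (-7.65656e-11)
Sum = -1.567283282e+10
Rounded to 6 significant figures: -1.56728e+10

-1.56728e+10


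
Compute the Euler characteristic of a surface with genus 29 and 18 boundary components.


chi = 2 - 2g - b
= 2 - 2*29 - 18
= 2 - 58 - 18 = -74

-74


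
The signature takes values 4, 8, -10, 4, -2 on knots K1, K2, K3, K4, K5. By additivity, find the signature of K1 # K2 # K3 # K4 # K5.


The signature is additive under connected sum.
signature(K1 # K2 # K3 # K4 # K5) = (4) + (8) + (-10) + (4) + (-2)
= 4

4


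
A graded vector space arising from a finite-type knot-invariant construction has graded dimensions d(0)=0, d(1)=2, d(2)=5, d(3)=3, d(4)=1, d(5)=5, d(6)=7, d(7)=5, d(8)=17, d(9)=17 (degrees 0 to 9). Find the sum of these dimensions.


Total dimension = d(0) + d(1) + ... + d(9)
= 0 + 2 + 5 + 3 + 1 + 5 + 7 + 5 + 17 + 17
= 62

62


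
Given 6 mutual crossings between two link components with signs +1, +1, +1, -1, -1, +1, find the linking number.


Step 1: Count positive crossings: 4
Step 2: Count negative crossings: 2
Step 3: Sum of signs = 4 - 2 = 2
Step 4: Linking number = sum/2 = 2/2 = 1

1


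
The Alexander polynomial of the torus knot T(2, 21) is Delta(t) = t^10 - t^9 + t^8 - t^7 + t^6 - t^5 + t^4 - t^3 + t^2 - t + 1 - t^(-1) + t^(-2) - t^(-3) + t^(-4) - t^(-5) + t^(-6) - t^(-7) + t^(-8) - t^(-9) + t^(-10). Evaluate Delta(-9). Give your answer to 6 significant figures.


Substituting t = -9 into Delta(t) = t^10 - t^9 + t^8 - t^7 + t^6 - t^5 + t^4 - t^3 + t^2 - t + 1 - t^(-1) + t^(-2) - t^(-3) + t^(-4) - t^(-5) + t^(-6) - t^(-7) + t^(-8) - t^(-9) + t^(-10):
Term values: (3486784401) + (387420489) + (43046721) + (4782969) + (531441) + (59049) + (6561) + (729) + (81) + (9) + (1) + (0.111111) + (0.0123457) + (0.00137174) + (0.000152416) + (1.69351e-05) + (1.88168e-06) + (2.09075e-07) + (2.32306e-08) + (2.58117e-09) + (2.86797e-10)
Sum = 3922632451
Rounded to 6 significant figures: 3.92263e+09

3.92263e+09


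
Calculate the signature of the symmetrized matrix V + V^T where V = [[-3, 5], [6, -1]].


Step 1: V + V^T = [[-6, 11], [11, -2]]
Step 2: trace = -8, det = -109
Step 3: Discriminant = (-8)^2 - 4*(-109) = 500
Step 4: Eigenvalues: 7.18034, -15.1803
Step 5: Signature = (# positive eigenvalues) - (# negative eigenvalues) = 0

0


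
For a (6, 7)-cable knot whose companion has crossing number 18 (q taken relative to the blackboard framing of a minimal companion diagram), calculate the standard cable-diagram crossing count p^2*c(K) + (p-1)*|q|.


Step 1: Each of the c(K) crossings of the companion diagram becomes p*p = p^2 crossings among the p parallel strands, and each of the |q| twists s_1 s_2 ... s_(p-1) adds (p-1) crossings.
  Crossings = p^2 * c(K) + (p-1)*|q|
Step 2: = 6^2 * 18 + (6-1)*7
Step 3: = 36*18 + 5*7
Step 4: = 648 + 35 = 683

683


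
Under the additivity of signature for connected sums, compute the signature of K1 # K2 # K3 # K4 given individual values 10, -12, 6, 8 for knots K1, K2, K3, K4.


The signature is additive under connected sum.
signature(K1 # K2 # K3 # K4) = (10) + (-12) + (6) + (8)
= 12

12


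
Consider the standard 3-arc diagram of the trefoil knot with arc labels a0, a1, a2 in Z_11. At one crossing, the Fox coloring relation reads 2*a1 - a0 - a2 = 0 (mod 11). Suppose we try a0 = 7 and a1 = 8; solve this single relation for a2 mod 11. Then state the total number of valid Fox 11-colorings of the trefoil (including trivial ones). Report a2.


Step 1: Apply the given crossing relation 2*a1 - a0 - a2 = 0 (mod 11).
  a2 = 2*a1 - a0 mod 11
  a2 = 2*8 - 7 mod 11
  a2 = 16 - 7 mod 11
  a2 = 9 mod 11 = 9
Step 2: The trefoil has determinant 3.
  Number of Fox p-colorings (p prime) is p^2 if p = 3, else p.
  Since 11 does not divide 3, only trivial (constant) colorings exist.
  (So the trial a0 = 7, a1 = 8 with a0 != a1 does NOT extend to a valid coloring of the whole trefoil: the other two crossing relations require 3*(a1 - a0) = 0 (mod 11), which fails.)
  Total colorings = 11
Step 3: a2 = 9, total Fox 11-colorings = 11

9


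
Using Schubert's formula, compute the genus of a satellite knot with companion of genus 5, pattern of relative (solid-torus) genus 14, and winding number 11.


Schubert: g(satellite) = g_rel(pattern) + |winding| * g(companion),
where g_rel(pattern) is the genus of the pattern relative to the solid torus.
= 14 + 11 * 5
= 14 + 55 = 69

69


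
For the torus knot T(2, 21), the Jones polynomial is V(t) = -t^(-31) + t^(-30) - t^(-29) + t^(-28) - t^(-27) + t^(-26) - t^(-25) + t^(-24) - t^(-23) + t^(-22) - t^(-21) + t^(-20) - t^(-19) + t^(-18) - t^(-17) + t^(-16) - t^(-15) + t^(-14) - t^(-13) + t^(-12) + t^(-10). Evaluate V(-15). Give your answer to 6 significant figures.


Substituting t = -15 into V(t) = -t^(-31) + t^(-30) - t^(-29) + t^(-28) - t^(-27) + t^(-26) - t^(-25) + t^(-24) - t^(-23) + t^(-22) - t^(-21) + t^(-20) - t^(-19) + t^(-18) - t^(-17) + t^(-16) - t^(-15) + t^(-14) - t^(-13) + t^(-12) + t^(-10):
  (-)t^(-31) = 3.47673e-37
  (+)t^(-30) = 5.2151e-36
  (-)t^(-29) = 7.82264e-35
  (+)t^(-28) = 1.1734e-33
  (-)t^(-27) = 1.76009e-32
  (+)t^(-26) = 2.64014e-31
  (-)t^(-25) = 3.96021e-30
  (+)t^(-24) = 5.94032e-29
  (-)t^(-23) = 8.91048e-28
  (+)t^(-22) = 1.33657e-26
  (-)t^(-21) = 2.00486e-25
  (+)t^(-20) = 3.00729e-24
  (-)t^(-19) = 4.51093e-23
  (+)t^(-18) = 6.76639e-22
  (-)t^(-17) = 1.01496e-20
  (+)t^(-16) = 1.52244e-19
  (-)t^(-15) = 2.28366e-18
  (+)t^(-14) = 3.42549e-17
  (-)t^(-13) = 5.13823e-16
  (+)t^(-12) = 7.70735e-15
  (+)t^(-10) = 1.73415e-12
Sum = (3.47673e-37) + (5.2151e-36) + (7.82264e-35) + (1.1734e-33) + (1.76009e-32) + (2.64014e-31) + (3.96021e-30) + (5.94032e-29) + (8.91048e-28) + (1.33657e-26) + (2.00486e-25) + (3.00729e-24) + (4.51093e-23) + (6.76639e-22) + (1.01496e-20) + (1.52244e-19) + (2.28366e-18) + (3.42549e-17) + (5.13823e-16) + (7.70735e-15) + (1.73415e-12)
= 1.742410863e-12
Rounded to 6 significant figures: 1.74241e-12

1.74241e-12


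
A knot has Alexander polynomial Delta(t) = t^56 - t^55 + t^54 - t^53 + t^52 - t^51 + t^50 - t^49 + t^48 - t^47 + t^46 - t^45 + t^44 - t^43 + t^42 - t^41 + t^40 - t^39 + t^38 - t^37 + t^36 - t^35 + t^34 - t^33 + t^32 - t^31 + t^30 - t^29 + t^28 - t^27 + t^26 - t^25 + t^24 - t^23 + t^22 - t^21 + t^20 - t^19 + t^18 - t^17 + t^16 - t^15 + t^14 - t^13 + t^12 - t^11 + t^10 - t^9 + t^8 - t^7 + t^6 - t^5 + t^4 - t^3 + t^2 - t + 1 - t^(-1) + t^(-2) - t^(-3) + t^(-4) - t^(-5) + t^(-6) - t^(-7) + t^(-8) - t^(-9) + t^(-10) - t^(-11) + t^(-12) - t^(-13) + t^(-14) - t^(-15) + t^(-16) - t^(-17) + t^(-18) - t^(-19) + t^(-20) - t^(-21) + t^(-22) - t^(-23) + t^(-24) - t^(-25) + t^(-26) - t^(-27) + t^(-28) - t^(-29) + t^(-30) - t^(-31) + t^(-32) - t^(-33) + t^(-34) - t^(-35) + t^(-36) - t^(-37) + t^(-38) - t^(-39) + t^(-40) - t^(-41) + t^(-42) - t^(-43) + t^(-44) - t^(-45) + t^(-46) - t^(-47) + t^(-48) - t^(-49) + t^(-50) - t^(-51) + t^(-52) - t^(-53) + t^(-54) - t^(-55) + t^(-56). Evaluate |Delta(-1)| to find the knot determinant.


Step 1: The polynomial has 113 terms with alternating signs, exponents from 56 down to -56.
Step 2: Substitute t = -1. The i-th term has coefficient (-1)^i and exponent (m-i),
  so its value is (-1)^i * (-1)^(m-i) = (-1)^m = 1 for every i.
Step 3: All 113 terms equal 1, so Delta(-1) = 113 * (1) = 113
Step 4: |Delta(-1)| = 113

113


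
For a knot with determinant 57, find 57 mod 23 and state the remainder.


Step 1: A knot is p-colorable if and only if p divides its determinant.
Step 2: Compute 57 mod 23.
57 = 2 * 23 + 11
Step 3: 57 mod 23 = 11
Step 4: The knot is 23-colorable: no

11


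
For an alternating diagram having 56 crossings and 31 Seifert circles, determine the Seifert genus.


For alternating knots, g = (c - s + 1)/2.
= (56 - 31 + 1)/2
= 26/2 = 13

13


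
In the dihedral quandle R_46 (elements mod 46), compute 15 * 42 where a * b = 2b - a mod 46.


15 * 42 = 2*42 - 15 mod 46
= 84 - 15 mod 46
= 69 mod 46 = 23

23


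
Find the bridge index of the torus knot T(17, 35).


The bridge number of T(p,q) is min(p,q).
min(17, 35) = 17

17


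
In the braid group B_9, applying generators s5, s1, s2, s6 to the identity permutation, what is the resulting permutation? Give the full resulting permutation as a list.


Starting with identity [1, 2, 3, 4, 5, 6, 7, 8, 9].
Apply generators in sequence:
  After s5: [1, 2, 3, 4, 6, 5, 7, 8, 9]
  After s1: [2, 1, 3, 4, 6, 5, 7, 8, 9]
  After s2: [2, 3, 1, 4, 6, 5, 7, 8, 9]
  After s6: [2, 3, 1, 4, 6, 7, 5, 8, 9]
Final permutation: [2, 3, 1, 4, 6, 7, 5, 8, 9]

[2, 3, 1, 4, 6, 7, 5, 8, 9]


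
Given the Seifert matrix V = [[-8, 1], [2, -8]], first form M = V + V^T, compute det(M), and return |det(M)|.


Step 1: Form V + V^T where V = [[-8, 1], [2, -8]]
  V^T = [[-8, 2], [1, -8]]
  V + V^T = [[-16, 3], [3, -16]]
Step 2: det(V + V^T) = (-16)*(-16) - 3*3
  = 256 - 9 = 247
Step 3: Knot determinant = |det(V + V^T)| = |247| = 247

247


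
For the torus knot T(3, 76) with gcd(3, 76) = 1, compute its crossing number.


For a torus knot T(p, q) with gcd(p,q)=1,
the crossing number is min(p*(q-1), q*(p-1)).
p*(q-1) = 3*75 = 225
q*(p-1) = 76*2 = 152
min(225, 152) = 152

152


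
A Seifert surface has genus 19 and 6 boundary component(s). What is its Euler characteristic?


chi = 2 - 2g - b
= 2 - 2*19 - 6
= 2 - 38 - 6 = -42

-42


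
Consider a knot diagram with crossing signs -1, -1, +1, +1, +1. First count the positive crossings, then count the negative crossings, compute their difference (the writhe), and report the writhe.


Step 1: Count positive crossings (+1).
Positive crossings: 3
Step 2: Count negative crossings (-1).
Negative crossings: 2
Step 3: Writhe = (positive) - (negative)
w = 3 - 2 = 1
Step 4: |w| = 1, and w is positive

1


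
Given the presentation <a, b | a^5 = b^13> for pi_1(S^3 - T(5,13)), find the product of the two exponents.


The relation is a^5 = b^13.
Product of exponents = 5 * 13
= 65

65


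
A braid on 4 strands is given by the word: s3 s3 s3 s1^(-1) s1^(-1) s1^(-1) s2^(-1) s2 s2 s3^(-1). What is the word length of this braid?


The word length counts the number of generators (including inverses).
Listing each generator: s3, s3, s3, s1^(-1), s1^(-1), s1^(-1), s2^(-1), s2, s2, s3^(-1)
There are 10 generators in this braid word.

10


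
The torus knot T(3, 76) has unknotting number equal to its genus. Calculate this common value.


For a torus knot T(p,q), both the unknotting number and genus equal (p-1)(q-1)/2.
= (3-1)(76-1)/2
= 2*75/2
= 150/2 = 75

75


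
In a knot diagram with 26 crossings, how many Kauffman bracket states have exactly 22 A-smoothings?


We choose which 22 of 26 crossings get A-smoothings.
C(26, 22) = 26! / (22! * 4!)
= 14950

14950


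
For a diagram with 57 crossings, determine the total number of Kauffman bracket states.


Each crossing contributes 2 choices (A-smoothing or B-smoothing).
Total states = 2^57 = 144115188075855872

144115188075855872


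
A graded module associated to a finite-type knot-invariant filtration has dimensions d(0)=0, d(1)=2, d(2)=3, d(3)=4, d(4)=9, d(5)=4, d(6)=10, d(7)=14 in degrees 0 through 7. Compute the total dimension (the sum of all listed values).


Total dimension = d(0) + d(1) + ... + d(7)
= 0 + 2 + 3 + 4 + 9 + 4 + 10 + 14
= 46

46


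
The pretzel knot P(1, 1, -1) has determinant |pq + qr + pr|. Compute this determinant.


Step 1: Compute pq + qr + pr.
pq = 1*1 = 1
qr = 1*(-1) = -1
pr = 1*(-1) = -1
pq + qr + pr = 1 + (-1) + (-1) = -1
Step 2: Take absolute value.
det(P(1,1,-1)) = |-1| = 1

1


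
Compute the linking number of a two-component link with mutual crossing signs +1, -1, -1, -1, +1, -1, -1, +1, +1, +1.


Step 1: Count positive crossings: 5
Step 2: Count negative crossings: 5
Step 3: Sum of signs = 5 - 5 = 0
Step 4: Linking number = sum/2 = 0/2 = 0

0


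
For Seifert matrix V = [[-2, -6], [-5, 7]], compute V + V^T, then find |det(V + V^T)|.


Step 1: Form V + V^T where V = [[-2, -6], [-5, 7]]
  V^T = [[-2, -5], [-6, 7]]
  V + V^T = [[-4, -11], [-11, 14]]
Step 2: det(V + V^T) = (-4)*14 - (-11)*(-11)
  = -56 - 121 = -177
Step 3: Knot determinant = |det(V + V^T)| = |-177| = 177

177


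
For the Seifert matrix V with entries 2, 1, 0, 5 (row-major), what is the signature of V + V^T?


Step 1: V + V^T = [[4, 1], [1, 10]]
Step 2: trace = 14, det = 39
Step 3: Discriminant = 14^2 - 4*39 = 40
Step 4: Eigenvalues: 10.1623, 3.83772
Step 5: Signature = (# positive eigenvalues) - (# negative eigenvalues) = 2

2


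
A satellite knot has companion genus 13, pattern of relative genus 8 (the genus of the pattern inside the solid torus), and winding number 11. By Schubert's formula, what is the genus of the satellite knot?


Schubert: g(satellite) = g_rel(pattern) + |winding| * g(companion),
where g_rel(pattern) is the genus of the pattern relative to the solid torus.
= 8 + 11 * 13
= 8 + 143 = 151

151


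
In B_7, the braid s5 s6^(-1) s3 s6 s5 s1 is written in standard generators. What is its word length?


The word length counts the number of generators (including inverses).
Listing each generator: s5, s6^(-1), s3, s6, s5, s1
There are 6 generators in this braid word.

6


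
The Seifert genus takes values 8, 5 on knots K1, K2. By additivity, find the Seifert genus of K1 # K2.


The Seifert genus is additive under connected sum.
Seifert genus(K1 # K2) = (8) + (5)
= 13

13


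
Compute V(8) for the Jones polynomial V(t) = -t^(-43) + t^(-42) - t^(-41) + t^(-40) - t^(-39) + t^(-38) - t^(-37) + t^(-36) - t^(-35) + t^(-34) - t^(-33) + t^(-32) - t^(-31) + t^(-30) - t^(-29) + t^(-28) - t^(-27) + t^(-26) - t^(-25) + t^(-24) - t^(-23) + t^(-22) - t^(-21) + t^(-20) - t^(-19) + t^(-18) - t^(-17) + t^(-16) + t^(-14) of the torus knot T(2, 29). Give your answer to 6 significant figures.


Substituting t = 8 into V(t) = -t^(-43) + t^(-42) - t^(-41) + t^(-40) - t^(-39) + t^(-38) - t^(-37) + t^(-36) - t^(-35) + t^(-34) - t^(-33) + t^(-32) - t^(-31) + t^(-30) - t^(-29) + t^(-28) - t^(-27) + t^(-26) - t^(-25) + t^(-24) - t^(-23) + t^(-22) - t^(-21) + t^(-20) - t^(-19) + t^(-18) - t^(-17) + t^(-16) + t^(-14):
  (-)t^(-43) = -1.46937e-39
  (+)t^(-42) = 1.17549e-38
  (-)t^(-41) = -9.40395e-38
  (+)t^(-40) = 7.52316e-37
  (-)t^(-39) = -6.01853e-36
  (+)t^(-38) = 4.81482e-35
  (-)t^(-37) = -3.85186e-34
  (+)t^(-36) = 3.08149e-33
  (-)t^(-35) = -2.46519e-32
  (+)t^(-34) = 1.97215e-31
  (-)t^(-33) = -1.57772e-30
  (+)t^(-32) = 1.26218e-29
  (-)t^(-31) = -1.00974e-28
  (+)t^(-30) = 8.07794e-28
  (-)t^(-29) = -6.46235e-27
  (+)t^(-28) = 5.16988e-26
  (-)t^(-27) = -4.1359e-25
  (+)t^(-26) = 3.30872e-24
  (-)t^(-25) = -2.64698e-23
  (+)t^(-24) = 2.11758e-22
  (-)t^(-23) = -1.69407e-21
  (+)t^(-22) = 1.35525e-20
  (-)t^(-21) = -1.0842e-19
  (+)t^(-20) = 8.67362e-19
  (-)t^(-19) = -6.93889e-18
  (+)t^(-18) = 5.55112e-17
  (-)t^(-17) = -4.44089e-16
  (+)t^(-16) = 3.55271e-15
  (+)t^(-14) = 2.27374e-13
Sum = (-1.46937e-39) + (1.17549e-38) + (-9.40395e-38) + (7.52316e-37) + (-6.01853e-36) + (4.81482e-35) + (-3.85186e-34) + (3.08149e-33) + (-2.46519e-32) + (1.97215e-31) + (-1.57772e-30) + (1.26218e-29) + (-1.00974e-28) + (8.07794e-28) + (-6.46235e-27) + (5.16988e-26) + (-4.1359e-25) + (3.30872e-24) + (-2.64698e-23) + (2.11758e-22) + (-1.69407e-21) + (1.35525e-20) + (-1.0842e-19) + (8.67362e-19) + (-6.93889e-18) + (5.55112e-17) + (-4.44089e-16) + (3.55271e-15) + (2.27374e-13)
= 2.305316432e-13
Rounded to 6 significant figures: 2.30532e-13

2.30532e-13


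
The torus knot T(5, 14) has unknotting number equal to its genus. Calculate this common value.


For a torus knot T(p,q), both the unknotting number and genus equal (p-1)(q-1)/2.
= (5-1)(14-1)/2
= 4*13/2
= 52/2 = 26

26


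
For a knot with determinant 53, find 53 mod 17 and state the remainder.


Step 1: A knot is p-colorable if and only if p divides its determinant.
Step 2: Compute 53 mod 17.
53 = 3 * 17 + 2
Step 3: 53 mod 17 = 2
Step 4: The knot is 17-colorable: no

2


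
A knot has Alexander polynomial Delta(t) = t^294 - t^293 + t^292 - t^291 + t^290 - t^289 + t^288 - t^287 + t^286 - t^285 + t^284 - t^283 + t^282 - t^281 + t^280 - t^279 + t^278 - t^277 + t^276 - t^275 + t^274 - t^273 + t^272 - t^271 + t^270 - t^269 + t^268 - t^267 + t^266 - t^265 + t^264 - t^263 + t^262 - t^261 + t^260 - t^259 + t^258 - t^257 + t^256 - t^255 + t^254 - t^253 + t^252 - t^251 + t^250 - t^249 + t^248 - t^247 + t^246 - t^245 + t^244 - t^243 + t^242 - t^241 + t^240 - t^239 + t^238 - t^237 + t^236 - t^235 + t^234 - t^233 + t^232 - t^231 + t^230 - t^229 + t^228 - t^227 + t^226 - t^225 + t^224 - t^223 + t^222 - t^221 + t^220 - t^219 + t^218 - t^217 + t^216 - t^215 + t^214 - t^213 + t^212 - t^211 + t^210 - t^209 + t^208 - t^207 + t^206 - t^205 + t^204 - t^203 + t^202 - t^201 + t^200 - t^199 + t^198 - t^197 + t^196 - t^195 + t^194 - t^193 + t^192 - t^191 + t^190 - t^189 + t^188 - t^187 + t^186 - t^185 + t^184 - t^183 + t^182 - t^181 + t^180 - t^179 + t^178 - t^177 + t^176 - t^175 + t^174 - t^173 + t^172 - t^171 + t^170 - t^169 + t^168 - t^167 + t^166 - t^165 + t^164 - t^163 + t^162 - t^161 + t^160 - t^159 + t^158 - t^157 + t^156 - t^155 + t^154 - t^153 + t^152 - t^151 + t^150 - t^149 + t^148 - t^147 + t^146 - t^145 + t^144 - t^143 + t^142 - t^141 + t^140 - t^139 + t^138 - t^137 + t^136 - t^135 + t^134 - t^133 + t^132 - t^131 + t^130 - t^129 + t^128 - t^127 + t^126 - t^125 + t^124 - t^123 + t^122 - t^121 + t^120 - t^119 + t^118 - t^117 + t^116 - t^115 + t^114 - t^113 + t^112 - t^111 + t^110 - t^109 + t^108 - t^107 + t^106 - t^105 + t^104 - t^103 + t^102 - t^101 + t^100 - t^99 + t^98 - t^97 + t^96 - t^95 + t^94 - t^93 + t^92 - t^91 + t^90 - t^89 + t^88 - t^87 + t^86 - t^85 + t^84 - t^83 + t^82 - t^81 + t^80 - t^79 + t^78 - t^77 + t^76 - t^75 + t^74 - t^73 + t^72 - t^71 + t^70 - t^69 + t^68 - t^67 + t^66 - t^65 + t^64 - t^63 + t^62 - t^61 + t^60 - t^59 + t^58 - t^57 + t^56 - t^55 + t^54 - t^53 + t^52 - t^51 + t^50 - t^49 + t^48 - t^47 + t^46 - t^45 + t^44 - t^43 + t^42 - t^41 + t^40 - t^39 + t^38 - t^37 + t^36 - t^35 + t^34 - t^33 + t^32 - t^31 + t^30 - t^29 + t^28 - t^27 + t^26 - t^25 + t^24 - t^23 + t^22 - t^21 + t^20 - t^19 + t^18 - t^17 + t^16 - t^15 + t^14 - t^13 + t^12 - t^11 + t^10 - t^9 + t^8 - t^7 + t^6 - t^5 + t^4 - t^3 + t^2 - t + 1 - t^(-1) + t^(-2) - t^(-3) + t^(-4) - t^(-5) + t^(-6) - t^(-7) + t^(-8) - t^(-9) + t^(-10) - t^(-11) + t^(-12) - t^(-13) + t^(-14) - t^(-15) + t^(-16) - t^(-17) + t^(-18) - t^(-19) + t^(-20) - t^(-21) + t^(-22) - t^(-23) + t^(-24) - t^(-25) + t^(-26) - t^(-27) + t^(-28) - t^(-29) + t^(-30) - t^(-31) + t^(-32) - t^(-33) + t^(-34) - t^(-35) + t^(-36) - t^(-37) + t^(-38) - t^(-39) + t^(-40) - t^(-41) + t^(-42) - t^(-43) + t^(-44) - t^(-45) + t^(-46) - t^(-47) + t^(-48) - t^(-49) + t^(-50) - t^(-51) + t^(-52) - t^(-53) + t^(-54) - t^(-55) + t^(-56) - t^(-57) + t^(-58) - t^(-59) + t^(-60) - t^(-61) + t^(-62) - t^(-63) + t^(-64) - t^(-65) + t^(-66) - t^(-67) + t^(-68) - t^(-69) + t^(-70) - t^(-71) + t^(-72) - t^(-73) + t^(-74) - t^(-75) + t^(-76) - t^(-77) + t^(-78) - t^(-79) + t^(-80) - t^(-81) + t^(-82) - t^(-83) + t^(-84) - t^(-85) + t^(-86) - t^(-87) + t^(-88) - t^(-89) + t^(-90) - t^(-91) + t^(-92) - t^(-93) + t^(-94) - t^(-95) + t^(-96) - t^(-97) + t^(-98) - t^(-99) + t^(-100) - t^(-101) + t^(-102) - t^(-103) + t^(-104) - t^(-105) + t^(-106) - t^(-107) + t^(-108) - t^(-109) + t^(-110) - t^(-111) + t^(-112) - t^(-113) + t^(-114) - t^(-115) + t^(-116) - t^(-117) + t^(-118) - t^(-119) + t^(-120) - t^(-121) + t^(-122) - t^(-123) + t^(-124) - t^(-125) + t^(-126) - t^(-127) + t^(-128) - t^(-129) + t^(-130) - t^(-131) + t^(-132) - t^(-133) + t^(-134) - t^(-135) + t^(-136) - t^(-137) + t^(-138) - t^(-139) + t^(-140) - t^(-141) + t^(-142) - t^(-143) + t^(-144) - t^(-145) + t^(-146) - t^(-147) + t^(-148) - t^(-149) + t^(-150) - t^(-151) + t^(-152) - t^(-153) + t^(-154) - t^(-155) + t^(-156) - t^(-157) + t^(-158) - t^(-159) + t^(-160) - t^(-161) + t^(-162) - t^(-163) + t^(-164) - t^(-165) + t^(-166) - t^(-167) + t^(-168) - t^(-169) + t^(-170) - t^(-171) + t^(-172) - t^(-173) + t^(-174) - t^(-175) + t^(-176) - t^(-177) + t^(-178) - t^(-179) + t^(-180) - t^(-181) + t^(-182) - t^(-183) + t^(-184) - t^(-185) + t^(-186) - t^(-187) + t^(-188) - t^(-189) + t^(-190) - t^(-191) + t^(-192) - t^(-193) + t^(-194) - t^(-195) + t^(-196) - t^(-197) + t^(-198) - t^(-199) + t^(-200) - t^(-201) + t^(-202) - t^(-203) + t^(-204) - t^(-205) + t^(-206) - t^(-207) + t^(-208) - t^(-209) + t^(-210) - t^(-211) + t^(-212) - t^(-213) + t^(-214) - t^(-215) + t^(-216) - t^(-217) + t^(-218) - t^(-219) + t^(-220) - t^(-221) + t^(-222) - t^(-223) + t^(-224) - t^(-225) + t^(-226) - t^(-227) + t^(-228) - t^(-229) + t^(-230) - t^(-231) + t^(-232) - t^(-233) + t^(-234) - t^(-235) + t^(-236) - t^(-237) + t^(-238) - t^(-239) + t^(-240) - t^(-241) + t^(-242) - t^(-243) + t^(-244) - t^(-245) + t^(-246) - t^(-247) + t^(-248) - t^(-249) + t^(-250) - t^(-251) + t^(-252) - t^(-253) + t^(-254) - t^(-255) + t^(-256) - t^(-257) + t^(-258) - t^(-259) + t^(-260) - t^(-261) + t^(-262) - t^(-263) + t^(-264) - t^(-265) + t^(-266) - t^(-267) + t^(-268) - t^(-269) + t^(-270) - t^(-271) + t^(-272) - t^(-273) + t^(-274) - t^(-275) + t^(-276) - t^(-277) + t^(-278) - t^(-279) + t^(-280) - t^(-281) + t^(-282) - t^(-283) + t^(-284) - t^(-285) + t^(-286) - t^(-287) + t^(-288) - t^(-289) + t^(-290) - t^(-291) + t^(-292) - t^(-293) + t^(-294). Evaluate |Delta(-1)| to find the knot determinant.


Step 1: The polynomial has 589 terms with alternating signs, exponents from 294 down to -294.
Step 2: Substitute t = -1. The i-th term has coefficient (-1)^i and exponent (m-i),
  so its value is (-1)^i * (-1)^(m-i) = (-1)^m = 1 for every i.
Step 3: All 589 terms equal 1, so Delta(-1) = 589 * (1) = 589
Step 4: |Delta(-1)| = 589

589


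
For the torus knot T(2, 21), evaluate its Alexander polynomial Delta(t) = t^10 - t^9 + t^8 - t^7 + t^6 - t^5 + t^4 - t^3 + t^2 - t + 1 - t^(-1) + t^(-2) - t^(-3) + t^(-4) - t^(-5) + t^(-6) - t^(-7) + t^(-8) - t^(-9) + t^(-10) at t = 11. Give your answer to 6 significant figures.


Substituting t = 11 into Delta(t) = t^10 - t^9 + t^8 - t^7 + t^6 - t^5 + t^4 - t^3 + t^2 - t + 1 - t^(-1) + t^(-2) - t^(-3) + t^(-4) - t^(-5) + t^(-6) - t^(-7) + t^(-8) - t^(-9) + t^(-10):
Term values: (25937424601) + (-2357947691) + (214358881) + (-19487171) + (1771561) + (-161051) + (14641) + (-1331) + (121) + (-11) + (1) + (-0.0909091) + (0.00826446) + (-0.000751315) + (6.83013e-05) + (-6.20921e-06) + (5.64474e-07) + (-5.13158e-08) + (4.66507e-09) + (-4.24098e-10) + (3.85543e-11)
Sum = 2.377597255e+10
Rounded to 6 significant figures: 2.3776e+10

2.3776e+10


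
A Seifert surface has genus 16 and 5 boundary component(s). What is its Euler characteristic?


chi = 2 - 2g - b
= 2 - 2*16 - 5
= 2 - 32 - 5 = -35

-35


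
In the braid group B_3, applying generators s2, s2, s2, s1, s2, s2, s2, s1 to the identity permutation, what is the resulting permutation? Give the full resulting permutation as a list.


Starting with identity [1, 2, 3].
Apply generators in sequence:
  After s2: [1, 3, 2]
  After s2: [1, 2, 3]
  After s2: [1, 3, 2]
  After s1: [3, 1, 2]
  After s2: [3, 2, 1]
  After s2: [3, 1, 2]
  After s2: [3, 2, 1]
  After s1: [2, 3, 1]
Final permutation: [2, 3, 1]

[2, 3, 1]


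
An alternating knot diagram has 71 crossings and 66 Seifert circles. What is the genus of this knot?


For alternating knots, g = (c - s + 1)/2.
= (71 - 66 + 1)/2
= 6/2 = 3

3


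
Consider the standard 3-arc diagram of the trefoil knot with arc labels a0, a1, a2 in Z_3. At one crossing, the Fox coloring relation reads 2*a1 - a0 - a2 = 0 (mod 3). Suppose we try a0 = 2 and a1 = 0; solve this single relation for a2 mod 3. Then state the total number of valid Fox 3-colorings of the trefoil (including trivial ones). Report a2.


Step 1: Apply the given crossing relation 2*a1 - a0 - a2 = 0 (mod 3).
  a2 = 2*a1 - a0 mod 3
  a2 = 2*0 - 2 mod 3
  a2 = 0 - 2 mod 3
  a2 = -2 mod 3 = 1
Step 2: The trefoil has determinant 3.
  Number of Fox p-colorings (p prime) is p^2 if p = 3, else p.
  Since p = 3 divides det = 3, the trefoil is 3-colorable.
  (Indeed for p = 3 any choice of a0, a1 extends to a valid coloring; the trial (a0, a1, a2) = (2, 0, 1) satisfies all three crossing relations.)
  Total colorings = 3^2 = 9
Step 3: a2 = 1, total Fox 3-colorings = 9

1


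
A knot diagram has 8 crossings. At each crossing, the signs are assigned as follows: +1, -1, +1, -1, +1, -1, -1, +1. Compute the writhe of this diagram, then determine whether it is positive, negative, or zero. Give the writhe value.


Step 1: Count positive crossings (+1).
Positive crossings: 4
Step 2: Count negative crossings (-1).
Negative crossings: 4
Step 3: Writhe = (positive) - (negative)
w = 4 - 4 = 0
Step 4: |w| = 0, and w is zero

0


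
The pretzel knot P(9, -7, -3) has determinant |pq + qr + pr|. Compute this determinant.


Step 1: Compute pq + qr + pr.
pq = 9*(-7) = -63
qr = (-7)*(-3) = 21
pr = 9*(-3) = -27
pq + qr + pr = -63 + 21 + (-27) = -69
Step 2: Take absolute value.
det(P(9,-7,-3)) = |-69| = 69

69


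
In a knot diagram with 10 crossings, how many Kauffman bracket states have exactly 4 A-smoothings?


We choose which 4 of 10 crossings get A-smoothings.
C(10, 4) = 10! / (4! * 6!)
= 210

210


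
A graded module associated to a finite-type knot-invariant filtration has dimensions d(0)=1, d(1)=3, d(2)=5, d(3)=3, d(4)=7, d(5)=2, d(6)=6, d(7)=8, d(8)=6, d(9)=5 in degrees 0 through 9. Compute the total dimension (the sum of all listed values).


Total dimension = d(0) + d(1) + ... + d(9)
= 1 + 3 + 5 + 3 + 7 + 2 + 6 + 8 + 6 + 5
= 46

46


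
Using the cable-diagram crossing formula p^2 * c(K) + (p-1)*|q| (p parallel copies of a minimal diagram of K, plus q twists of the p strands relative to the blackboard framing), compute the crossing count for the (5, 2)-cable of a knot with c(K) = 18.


Step 1: Each of the c(K) crossings of the companion diagram becomes p*p = p^2 crossings among the p parallel strands, and each of the |q| twists s_1 s_2 ... s_(p-1) adds (p-1) crossings.
  Crossings = p^2 * c(K) + (p-1)*|q|
Step 2: = 5^2 * 18 + (5-1)*2
Step 3: = 25*18 + 4*2
Step 4: = 450 + 8 = 458

458


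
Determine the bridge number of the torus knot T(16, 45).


The bridge number of T(p,q) is min(p,q).
min(16, 45) = 16

16


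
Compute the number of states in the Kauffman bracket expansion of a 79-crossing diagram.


Each crossing contributes 2 choices (A-smoothing or B-smoothing).
Total states = 2^79 = 604462909807314587353088

604462909807314587353088


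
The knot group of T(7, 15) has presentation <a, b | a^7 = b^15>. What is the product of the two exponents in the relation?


The relation is a^7 = b^15.
Product of exponents = 7 * 15
= 105

105


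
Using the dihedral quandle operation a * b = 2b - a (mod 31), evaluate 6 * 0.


6 * 0 = 2*0 - 6 mod 31
= 0 - 6 mod 31
= -6 mod 31 = 25

25


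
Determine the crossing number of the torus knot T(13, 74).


For a torus knot T(p, q) with gcd(p,q)=1,
the crossing number is min(p*(q-1), q*(p-1)).
p*(q-1) = 13*73 = 949
q*(p-1) = 74*12 = 888
min(949, 888) = 888

888


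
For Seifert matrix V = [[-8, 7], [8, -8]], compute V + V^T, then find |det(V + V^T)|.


Step 1: Form V + V^T where V = [[-8, 7], [8, -8]]
  V^T = [[-8, 8], [7, -8]]
  V + V^T = [[-16, 15], [15, -16]]
Step 2: det(V + V^T) = (-16)*(-16) - 15*15
  = 256 - 225 = 31
Step 3: Knot determinant = |det(V + V^T)| = |31| = 31

31


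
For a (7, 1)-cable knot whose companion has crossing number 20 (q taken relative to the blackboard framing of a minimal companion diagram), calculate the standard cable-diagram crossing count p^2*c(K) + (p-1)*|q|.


Step 1: Each of the c(K) crossings of the companion diagram becomes p*p = p^2 crossings among the p parallel strands, and each of the |q| twists s_1 s_2 ... s_(p-1) adds (p-1) crossings.
  Crossings = p^2 * c(K) + (p-1)*|q|
Step 2: = 7^2 * 20 + (7-1)*1
Step 3: = 49*20 + 6*1
Step 4: = 980 + 6 = 986

986


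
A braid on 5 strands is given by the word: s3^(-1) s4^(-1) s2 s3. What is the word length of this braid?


The word length counts the number of generators (including inverses).
Listing each generator: s3^(-1), s4^(-1), s2, s3
There are 4 generators in this braid word.

4


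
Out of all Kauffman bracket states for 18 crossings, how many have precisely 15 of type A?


We choose which 15 of 18 crossings get A-smoothings.
C(18, 15) = 18! / (15! * 3!)
= 816

816


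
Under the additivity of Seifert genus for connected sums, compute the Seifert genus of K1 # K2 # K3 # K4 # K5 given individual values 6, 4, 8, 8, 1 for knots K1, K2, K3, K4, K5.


The Seifert genus is additive under connected sum.
Seifert genus(K1 # K2 # K3 # K4 # K5) = (6) + (4) + (8) + (8) + (1)
= 27

27


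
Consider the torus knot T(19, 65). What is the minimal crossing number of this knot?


For a torus knot T(p, q) with gcd(p,q)=1,
the crossing number is min(p*(q-1), q*(p-1)).
p*(q-1) = 19*64 = 1216
q*(p-1) = 65*18 = 1170
min(1216, 1170) = 1170

1170


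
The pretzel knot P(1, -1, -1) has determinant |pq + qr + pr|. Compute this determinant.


Step 1: Compute pq + qr + pr.
pq = 1*(-1) = -1
qr = (-1)*(-1) = 1
pr = 1*(-1) = -1
pq + qr + pr = -1 + 1 + (-1) = -1
Step 2: Take absolute value.
det(P(1,-1,-1)) = |-1| = 1

1


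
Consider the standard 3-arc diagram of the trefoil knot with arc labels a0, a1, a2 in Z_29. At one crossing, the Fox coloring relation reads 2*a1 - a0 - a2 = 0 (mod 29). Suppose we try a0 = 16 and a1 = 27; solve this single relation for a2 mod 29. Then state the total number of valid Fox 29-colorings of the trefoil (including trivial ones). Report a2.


Step 1: Apply the given crossing relation 2*a1 - a0 - a2 = 0 (mod 29).
  a2 = 2*a1 - a0 mod 29
  a2 = 2*27 - 16 mod 29
  a2 = 54 - 16 mod 29
  a2 = 38 mod 29 = 9
Step 2: The trefoil has determinant 3.
  Number of Fox p-colorings (p prime) is p^2 if p = 3, else p.
  Since 29 does not divide 3, only trivial (constant) colorings exist.
  (So the trial a0 = 16, a1 = 27 with a0 != a1 does NOT extend to a valid coloring of the whole trefoil: the other two crossing relations require 3*(a1 - a0) = 0 (mod 29), which fails.)
  Total colorings = 29
Step 3: a2 = 9, total Fox 29-colorings = 29

9


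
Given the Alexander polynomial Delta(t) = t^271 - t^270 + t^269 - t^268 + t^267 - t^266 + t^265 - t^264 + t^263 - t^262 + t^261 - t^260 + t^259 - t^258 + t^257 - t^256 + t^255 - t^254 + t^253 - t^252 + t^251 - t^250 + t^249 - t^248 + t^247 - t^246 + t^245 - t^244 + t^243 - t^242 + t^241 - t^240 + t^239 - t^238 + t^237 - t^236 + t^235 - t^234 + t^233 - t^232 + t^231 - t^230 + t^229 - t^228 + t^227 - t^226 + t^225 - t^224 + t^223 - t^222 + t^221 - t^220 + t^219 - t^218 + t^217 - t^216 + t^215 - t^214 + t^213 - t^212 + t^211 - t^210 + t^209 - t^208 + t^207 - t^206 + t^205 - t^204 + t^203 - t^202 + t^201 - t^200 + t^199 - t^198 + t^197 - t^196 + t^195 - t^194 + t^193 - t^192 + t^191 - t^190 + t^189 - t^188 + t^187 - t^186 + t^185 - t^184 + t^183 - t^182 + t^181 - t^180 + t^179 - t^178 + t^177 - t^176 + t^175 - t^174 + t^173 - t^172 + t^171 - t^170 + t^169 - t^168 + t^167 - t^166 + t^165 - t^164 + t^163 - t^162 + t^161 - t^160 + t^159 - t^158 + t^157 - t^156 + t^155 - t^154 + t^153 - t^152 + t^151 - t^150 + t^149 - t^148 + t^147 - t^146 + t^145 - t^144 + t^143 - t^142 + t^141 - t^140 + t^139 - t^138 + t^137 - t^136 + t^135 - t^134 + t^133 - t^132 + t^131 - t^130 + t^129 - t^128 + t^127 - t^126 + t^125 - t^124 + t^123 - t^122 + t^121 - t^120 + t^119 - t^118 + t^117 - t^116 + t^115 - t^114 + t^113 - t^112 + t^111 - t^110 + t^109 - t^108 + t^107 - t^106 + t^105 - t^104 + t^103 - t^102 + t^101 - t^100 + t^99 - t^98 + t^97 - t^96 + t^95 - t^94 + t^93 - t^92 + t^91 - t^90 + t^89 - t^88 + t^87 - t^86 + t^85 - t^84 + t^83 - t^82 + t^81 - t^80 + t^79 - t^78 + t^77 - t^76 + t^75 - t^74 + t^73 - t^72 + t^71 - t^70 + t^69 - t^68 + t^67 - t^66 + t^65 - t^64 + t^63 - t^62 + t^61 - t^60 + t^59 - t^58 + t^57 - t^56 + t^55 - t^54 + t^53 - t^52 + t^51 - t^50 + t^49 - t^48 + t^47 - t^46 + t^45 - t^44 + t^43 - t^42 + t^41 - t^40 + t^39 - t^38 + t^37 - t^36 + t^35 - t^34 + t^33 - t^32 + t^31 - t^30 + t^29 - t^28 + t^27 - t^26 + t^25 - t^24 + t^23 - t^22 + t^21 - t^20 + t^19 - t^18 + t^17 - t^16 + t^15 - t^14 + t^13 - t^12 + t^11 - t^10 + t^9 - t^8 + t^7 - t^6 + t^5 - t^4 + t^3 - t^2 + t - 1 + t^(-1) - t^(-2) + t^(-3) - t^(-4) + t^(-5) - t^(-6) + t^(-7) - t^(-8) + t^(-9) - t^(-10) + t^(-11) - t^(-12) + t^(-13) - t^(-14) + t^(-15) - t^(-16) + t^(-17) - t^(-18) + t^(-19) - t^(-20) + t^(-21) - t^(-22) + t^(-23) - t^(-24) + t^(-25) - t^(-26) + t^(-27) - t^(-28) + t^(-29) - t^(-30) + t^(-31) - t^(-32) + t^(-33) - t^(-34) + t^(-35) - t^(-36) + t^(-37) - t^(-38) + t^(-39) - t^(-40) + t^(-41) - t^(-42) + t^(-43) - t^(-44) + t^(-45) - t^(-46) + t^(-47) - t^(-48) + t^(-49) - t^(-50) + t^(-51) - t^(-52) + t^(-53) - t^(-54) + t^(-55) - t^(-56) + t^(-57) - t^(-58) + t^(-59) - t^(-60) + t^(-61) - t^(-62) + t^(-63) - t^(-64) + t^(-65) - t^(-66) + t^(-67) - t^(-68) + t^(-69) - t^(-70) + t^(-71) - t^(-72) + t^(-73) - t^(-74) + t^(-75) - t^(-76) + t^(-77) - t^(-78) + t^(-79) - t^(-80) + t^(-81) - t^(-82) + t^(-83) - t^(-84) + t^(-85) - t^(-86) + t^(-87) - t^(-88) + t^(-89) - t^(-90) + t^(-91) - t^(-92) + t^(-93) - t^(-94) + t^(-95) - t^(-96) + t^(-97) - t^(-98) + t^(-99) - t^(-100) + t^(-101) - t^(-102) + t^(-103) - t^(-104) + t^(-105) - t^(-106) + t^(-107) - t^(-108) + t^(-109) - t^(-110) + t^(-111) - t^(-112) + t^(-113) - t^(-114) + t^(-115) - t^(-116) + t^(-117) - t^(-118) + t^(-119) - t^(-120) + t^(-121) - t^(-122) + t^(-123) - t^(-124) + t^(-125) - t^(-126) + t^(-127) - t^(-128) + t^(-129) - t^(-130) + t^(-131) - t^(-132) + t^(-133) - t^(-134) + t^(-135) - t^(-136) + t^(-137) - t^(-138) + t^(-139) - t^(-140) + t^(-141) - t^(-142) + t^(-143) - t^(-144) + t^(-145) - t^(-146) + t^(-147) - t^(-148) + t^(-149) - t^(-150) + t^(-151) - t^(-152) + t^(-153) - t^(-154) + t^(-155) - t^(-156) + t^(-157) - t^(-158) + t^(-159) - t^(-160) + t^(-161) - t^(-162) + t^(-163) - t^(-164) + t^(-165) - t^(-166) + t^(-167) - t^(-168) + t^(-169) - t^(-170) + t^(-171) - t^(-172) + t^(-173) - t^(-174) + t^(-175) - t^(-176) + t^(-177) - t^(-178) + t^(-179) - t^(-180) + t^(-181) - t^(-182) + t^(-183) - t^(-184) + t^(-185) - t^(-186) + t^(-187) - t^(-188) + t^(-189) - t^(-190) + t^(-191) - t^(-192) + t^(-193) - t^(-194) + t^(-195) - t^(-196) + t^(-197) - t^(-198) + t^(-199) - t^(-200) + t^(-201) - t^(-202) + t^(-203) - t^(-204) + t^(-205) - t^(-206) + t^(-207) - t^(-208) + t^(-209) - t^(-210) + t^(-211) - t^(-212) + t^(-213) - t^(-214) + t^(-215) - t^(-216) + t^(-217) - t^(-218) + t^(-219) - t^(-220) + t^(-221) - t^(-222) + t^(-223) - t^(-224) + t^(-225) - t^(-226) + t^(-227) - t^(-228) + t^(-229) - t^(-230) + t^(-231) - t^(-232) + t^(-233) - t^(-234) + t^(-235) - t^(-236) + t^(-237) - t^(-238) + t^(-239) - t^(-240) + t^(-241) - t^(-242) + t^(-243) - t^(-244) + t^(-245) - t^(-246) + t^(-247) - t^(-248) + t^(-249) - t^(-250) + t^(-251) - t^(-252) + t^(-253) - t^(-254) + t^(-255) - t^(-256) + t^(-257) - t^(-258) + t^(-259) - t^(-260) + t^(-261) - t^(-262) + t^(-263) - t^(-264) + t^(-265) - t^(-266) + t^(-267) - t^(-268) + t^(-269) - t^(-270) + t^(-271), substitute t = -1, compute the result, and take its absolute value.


Step 1: The polynomial has 543 terms with alternating signs, exponents from 271 down to -271.
Step 2: Substitute t = -1. The i-th term has coefficient (-1)^i and exponent (m-i),
  so its value is (-1)^i * (-1)^(m-i) = (-1)^m = -1 for every i.
Step 3: All 543 terms equal -1, so Delta(-1) = 543 * (-1) = -543
Step 4: |Delta(-1)| = 543

543


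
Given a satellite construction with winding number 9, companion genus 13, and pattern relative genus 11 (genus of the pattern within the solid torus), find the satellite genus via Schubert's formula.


Schubert: g(satellite) = g_rel(pattern) + |winding| * g(companion),
where g_rel(pattern) is the genus of the pattern relative to the solid torus.
= 11 + 9 * 13
= 11 + 117 = 128

128


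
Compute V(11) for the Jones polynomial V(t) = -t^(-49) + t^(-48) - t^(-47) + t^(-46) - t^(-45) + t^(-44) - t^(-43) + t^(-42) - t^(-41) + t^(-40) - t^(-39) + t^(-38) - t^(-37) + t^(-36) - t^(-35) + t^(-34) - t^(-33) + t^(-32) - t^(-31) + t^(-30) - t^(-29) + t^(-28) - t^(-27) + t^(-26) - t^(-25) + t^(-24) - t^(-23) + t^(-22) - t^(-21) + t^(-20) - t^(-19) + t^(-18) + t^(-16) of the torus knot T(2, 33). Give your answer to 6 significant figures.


Substituting t = 11 into V(t) = -t^(-49) + t^(-48) - t^(-47) + t^(-46) - t^(-45) + t^(-44) - t^(-43) + t^(-42) - t^(-41) + t^(-40) - t^(-39) + t^(-38) - t^(-37) + t^(-36) - t^(-35) + t^(-34) - t^(-33) + t^(-32) - t^(-31) + t^(-30) - t^(-29) + t^(-28) - t^(-27) + t^(-26) - t^(-25) + t^(-24) - t^(-23) + t^(-22) - t^(-21) + t^(-20) - t^(-19) + t^(-18) + t^(-16):
  (-)t^(-49) = -9.37041e-52
  (+)t^(-48) = 1.03074e-50
  (-)t^(-47) = -1.13382e-49
  (+)t^(-46) = 1.2472e-48
  (-)t^(-45) = -1.37192e-47
  (+)t^(-44) = 1.50911e-46
  (-)t^(-43) = -1.66002e-45
  (+)t^(-42) = 1.82603e-44
  (-)t^(-41) = -2.00863e-43
  (+)t^(-40) = 2.20949e-42
  (-)t^(-39) = -2.43044e-41
  (+)t^(-38) = 2.67349e-40
  (-)t^(-37) = -2.94083e-39
  (+)t^(-36) = 3.23492e-38
  (-)t^(-35) = -3.55841e-37
  (+)t^(-34) = 3.91425e-36
  (-)t^(-33) = -4.30568e-35
  (+)t^(-32) = 4.73624e-34
  (-)t^(-31) = -5.20987e-33
  (+)t^(-30) = 5.73086e-32
  (-)t^(-29) = -6.30394e-31
  (+)t^(-28) = 6.93433e-30
  (-)t^(-27) = -7.62777e-29
  (+)t^(-26) = 8.39055e-28
  (-)t^(-25) = -9.2296e-27
  (+)t^(-24) = 1.01526e-25
  (-)t^(-23) = -1.11678e-24
  (+)t^(-22) = 1.22846e-23
  (-)t^(-21) = -1.35131e-22
  (+)t^(-20) = 1.48644e-21
  (-)t^(-19) = -1.63508e-20
  (+)t^(-18) = 1.79859e-19
  (+)t^(-16) = 2.17629e-17
Sum = (-9.37041e-52) + (1.03074e-50) + (-1.13382e-49) + (1.2472e-48) + (-1.37192e-47) + (1.50911e-46) + (-1.66002e-45) + (1.82603e-44) + (-2.00863e-43) + (2.20949e-42) + (-2.43044e-41) + (2.67349e-40) + (-2.94083e-39) + (3.23492e-38) + (-3.55841e-37) + (3.91425e-36) + (-4.30568e-35) + (4.73624e-34) + (-5.20987e-33) + (5.73086e-32) + (-6.30394e-31) + (6.93433e-30) + (-7.62777e-29) + (8.39055e-28) + (-9.2296e-27) + (1.01526e-25) + (-1.11678e-24) + (1.22846e-23) + (-1.35131e-22) + (1.48644e-21) + (-1.63508e-20) + (1.79859e-19) + (2.17629e-17)
= 2.192778414e-17
Rounded to 6 significant figures: 2.19278e-17

2.19278e-17


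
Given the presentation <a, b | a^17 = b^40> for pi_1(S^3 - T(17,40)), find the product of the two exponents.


The relation is a^17 = b^40.
Product of exponents = 17 * 40
= 680

680


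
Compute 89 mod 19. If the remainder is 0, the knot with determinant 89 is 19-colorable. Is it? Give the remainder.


Step 1: A knot is p-colorable if and only if p divides its determinant.
Step 2: Compute 89 mod 19.
89 = 4 * 19 + 13
Step 3: 89 mod 19 = 13
Step 4: The knot is 19-colorable: no

13
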